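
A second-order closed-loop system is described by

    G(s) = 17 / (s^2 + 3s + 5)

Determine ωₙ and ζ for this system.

Compare the denominator to the standard form s^2 + 2ζωₙs + ωₙ².
ωₙ² = 5, so ωₙ = √5 ≈ 2.236 rad/s.
2ζωₙ = 3, so ζ = 3/(2·√5) ≈ 0.6708.
With ζ = 0.6708 the response is underdamped.

ωₙ ≈ 2.236 rad/s, ζ ≈ 0.6708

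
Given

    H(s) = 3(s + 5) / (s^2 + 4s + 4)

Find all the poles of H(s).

The poles are the roots of the denominator s^2 + 4s + 4 = 0.
Factoring: (s + 2)^2 = 0, so s = -2 and s = -2.

s = -2, -2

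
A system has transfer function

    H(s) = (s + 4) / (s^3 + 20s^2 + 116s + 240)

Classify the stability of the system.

stable

The denominator s^3 + 20s^2 + 116s + 240 factors as (s^2 + 8s + 20)(s + 12), giving poles at s = -4 ± 2j, -12.
Since all poles lie strictly in the left half-plane, the system is stable.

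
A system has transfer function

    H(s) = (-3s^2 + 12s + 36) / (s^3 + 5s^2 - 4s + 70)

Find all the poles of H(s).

s = 1 + 3j, 1 - 3j, -7

The poles are the roots of the denominator s^3 + 5s^2 - 4s + 70 = 0.
Trying s = -7: the polynomial evaluates to 0, so (s + 7) is a factor.
Dividing out leaves s^2 - 2s + 10 = 0.
The quadratic formula then gives s = 1 ± 3j.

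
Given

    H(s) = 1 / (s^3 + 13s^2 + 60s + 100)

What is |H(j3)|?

Substitute s = j3: numerator = 1, denominator = -17 + j153.
|H(j3)| = |1| / |-17 + j153| = 1 / 153.94 ≈ 0.006496.

|H(j3)| ≈ 0.006496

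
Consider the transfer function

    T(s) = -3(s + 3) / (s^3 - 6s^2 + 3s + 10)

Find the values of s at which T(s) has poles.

The poles are the roots of the denominator s^3 - 6s^2 + 3s + 10 = 0.
Trying s = 2: the polynomial evaluates to 0, so (s - 2) is a factor.
Dividing out leaves s^2 - 4s - 5 = 0.
Factoring the quadratic: (s - 5)(s + 1) = 0.

s = 2, 5, -1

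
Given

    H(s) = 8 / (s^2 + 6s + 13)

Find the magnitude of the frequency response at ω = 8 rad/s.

Substitute s = j8: numerator = 8, denominator = -51 + j48.
|H(j8)| = |8| / |-51 + j48| = 8 / 70.036 ≈ 0.1142.

|H(j8)| ≈ 0.1142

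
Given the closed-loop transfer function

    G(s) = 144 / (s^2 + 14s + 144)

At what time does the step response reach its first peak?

Comparing s^2 + 14s + 144 to s^2 + 2ζωₙs + ωₙ²: ωₙ = 12 rad/s and ζ = 14/(2·12) ≈ 0.5833.
ζωₙ = 14/2 = 7, so ω_d = ωₙ√(1−ζ²) = √(ωₙ² − (ζωₙ)²) = √(144 − 7²) = √95 ≈ 9.747 rad/s.
t_p = π/ω_d = π/9.747 ≈ 0.3223 s.

t_p ≈ 0.3223 s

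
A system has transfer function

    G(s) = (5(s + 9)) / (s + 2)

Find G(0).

Set s = 0: G(0) = (45) / (2) = 45/2.

G(0) = 45/2 ≈ 22.50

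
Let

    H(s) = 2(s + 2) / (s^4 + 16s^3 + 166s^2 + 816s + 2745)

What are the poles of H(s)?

The poles are the roots of the denominator s^4 + 16s^3 + 166s^2 + 816s + 2745 = 0.
No real roots exist; factor into two real quadratics: (s^2 + 10s + 61)(s^2 + 6s + 45) = 0.
Each quadratic gives a conjugate pair via the quadratic formula.

s = -5 ± 6j, -3 ± 6j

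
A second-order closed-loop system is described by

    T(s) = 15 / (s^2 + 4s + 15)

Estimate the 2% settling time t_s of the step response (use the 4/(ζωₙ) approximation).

Comparing s^2 + 4s + 15 to s^2 + 2ζωₙs + ωₙ²: ωₙ = √15 ≈ 3.873 rad/s and ζ = 4/(2·√15) ≈ 0.5164.
ζωₙ = 4/2 = 2, so t_s ≈ 4/(ζωₙ) = 4/2 = 2 s.

t_s ≈ 2 s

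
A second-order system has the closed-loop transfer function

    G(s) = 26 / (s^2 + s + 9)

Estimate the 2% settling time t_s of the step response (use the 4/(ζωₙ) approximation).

t_s ≈ 8 s

Comparing s^2 + s + 9 to s^2 + 2ζωₙs + ωₙ²: ωₙ = 3 rad/s and ζ = 1/(2·3) ≈ 0.1667.
ζωₙ = 1/2 = 0.5, so t_s ≈ 4/(ζωₙ) = 4/0.5 = 8 s.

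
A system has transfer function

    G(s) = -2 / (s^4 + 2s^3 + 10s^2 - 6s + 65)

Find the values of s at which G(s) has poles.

The poles are the roots of the denominator s^4 + 2s^3 + 10s^2 - 6s + 65 = 0.
No real roots exist; factor into two real quadratics: (s^2 - 2s + 5)(s^2 + 4s + 13) = 0.
Each quadratic gives a conjugate pair via the quadratic formula.

s = 1 + 2j, 1 - 2j, -2 + 3j, -2 - 3j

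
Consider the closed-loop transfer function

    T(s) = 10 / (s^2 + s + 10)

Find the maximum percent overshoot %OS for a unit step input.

Comparing s^2 + s + 10 to s^2 + 2ζωₙs + ωₙ²: ωₙ = √10 ≈ 3.162 rad/s and ζ = 1/(2·√10) ≈ 0.1581.
%OS = 100·exp(−πζ/√(1−ζ²)) = 100·exp(−π·0.1581/√(1−0.1581²)) ≈ 60.5%.

%OS ≈ 60.5%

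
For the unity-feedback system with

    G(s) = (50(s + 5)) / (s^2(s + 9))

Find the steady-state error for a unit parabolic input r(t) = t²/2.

G(s) has 2 poles at the origin.
This is a Type 2 system. Ka = lim_{s→0} s^2·G(s) = 250/9.
e_ss = 1/Ka = 1/(250/9) = 9/250 ≈ 0.03600.

e_ss = 0.03600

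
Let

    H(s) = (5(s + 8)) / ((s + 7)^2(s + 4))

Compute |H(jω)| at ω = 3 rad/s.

|H(j3)| ≈ 0.1473

Substitute s = j3: numerator = 40 + j15, denominator = 34 + j288.
|H(j3)| = |40 + j15| / |34 + j288| = 42.720 / 290 ≈ 0.1473.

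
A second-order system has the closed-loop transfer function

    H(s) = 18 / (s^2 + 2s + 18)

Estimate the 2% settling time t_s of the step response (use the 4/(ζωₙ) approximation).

t_s ≈ 4 s

Comparing s^2 + 2s + 18 to s^2 + 2ζωₙs + ωₙ²: ωₙ = √18 ≈ 4.243 rad/s and ζ = 2/(2·√18) ≈ 0.2357.
ζωₙ = 2/2 = 1, so t_s ≈ 4/(ζωₙ) = 4/1 = 4 s.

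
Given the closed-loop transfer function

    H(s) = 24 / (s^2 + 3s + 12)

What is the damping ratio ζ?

ζ ≈ 0.4330

Compare the denominator to the standard form s^2 + 2ζωₙs + ωₙ².
ωₙ² = 12, so ωₙ = √12 ≈ 3.464 rad/s.
2ζωₙ = 3, so ζ = 3/(2·√12) ≈ 0.4330.
With ζ = 0.4330 the response is underdamped.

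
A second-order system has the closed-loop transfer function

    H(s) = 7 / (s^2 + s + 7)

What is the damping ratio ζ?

ζ ≈ 0.1890

Compare the denominator to the standard form s^2 + 2ζωₙs + ωₙ².
ωₙ² = 7, so ωₙ = √7 ≈ 2.646 rad/s.
2ζωₙ = 1, so ζ = 1/(2·√7) ≈ 0.1890.
With ζ = 0.1890 the response is underdamped.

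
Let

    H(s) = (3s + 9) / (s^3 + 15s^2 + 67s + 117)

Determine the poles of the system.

The poles are the roots of the denominator s^3 + 15s^2 + 67s + 117 = 0.
Trying s = -9: the polynomial evaluates to 0, so (s + 9) is a factor.
Dividing out leaves s^2 + 6s + 13 = 0.
The quadratic formula then gives s = -3 ± 2j.

s = -3 + 2j, -3 - 2j, -9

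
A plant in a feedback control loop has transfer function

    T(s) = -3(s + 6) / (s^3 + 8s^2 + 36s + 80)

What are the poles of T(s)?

The poles are the roots of the denominator s^3 + 8s^2 + 36s + 80 = 0.
Trying s = -4: the polynomial evaluates to 0, so (s + 4) is a factor.
Dividing out leaves s^2 + 4s + 20 = 0.
The quadratic formula then gives s = -2 ± 4j.

s = -2 + 4j, -2 - 4j, -4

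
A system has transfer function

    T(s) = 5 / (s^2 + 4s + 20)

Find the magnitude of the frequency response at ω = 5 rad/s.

Substitute s = j5: numerator = 5, denominator = -5 + j20.
|T(j5)| = |5| / |-5 + j20| = 5 / 20.616 ≈ 0.2425.

|T(j5)| ≈ 0.2425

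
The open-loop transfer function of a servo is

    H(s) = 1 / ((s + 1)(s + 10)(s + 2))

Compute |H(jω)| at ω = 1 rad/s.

Substitute s = j1: numerator = 1, denominator = 7 + j31.
|H(j1)| = |1| / |7 + j31| = 1 / 31.780 ≈ 0.03147.

|H(j1)| ≈ 0.03147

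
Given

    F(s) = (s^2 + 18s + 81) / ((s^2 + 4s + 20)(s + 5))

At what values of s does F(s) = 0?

s = -9, -9

Set the numerator to zero: s^2 + 18s + 81 = 0.
Factoring: (s + 9)^2 = 0.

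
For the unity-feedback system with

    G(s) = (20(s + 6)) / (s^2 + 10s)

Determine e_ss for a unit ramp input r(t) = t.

G(s) has one pole at the origin.
This is a Type 1 system. Kv = lim_{s→0} s·G(s) = 120/10 = 12.
e_ss = 1/Kv = 1/(12) = 1/12 ≈ 0.08333.

e_ss = 0.08333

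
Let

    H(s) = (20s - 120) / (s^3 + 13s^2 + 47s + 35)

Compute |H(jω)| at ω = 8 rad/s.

|H(j8)| ≈ 0.2474

Substitute s = j8: numerator = -120 + j160, denominator = -797 - j136.
|H(j8)| = |-120 + j160| / |-797 - j136| = 200 / 808.52 ≈ 0.2474.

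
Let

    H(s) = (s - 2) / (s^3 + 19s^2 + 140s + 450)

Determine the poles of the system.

The poles are the roots of the denominator s^3 + 19s^2 + 140s + 450 = 0.
Trying s = -9: the polynomial evaluates to 0, so (s + 9) is a factor.
Dividing out leaves s^2 + 10s + 50 = 0.
The quadratic formula then gives s = -5 ± 5j.

s = -5 + 5j, -5 - 5j, -9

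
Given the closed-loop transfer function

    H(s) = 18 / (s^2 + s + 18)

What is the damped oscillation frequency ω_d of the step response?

ω_d ≈ 4.213 rad/s

Comparing s^2 + s + 18 to s^2 + 2ζωₙs + ωₙ²: ωₙ = √18 ≈ 4.243 rad/s and ζ = 1/(2·√18) ≈ 0.1179.
ζωₙ = 1/2 = 0.5, so ω_d = ωₙ√(1−ζ²) = √(ωₙ² − (ζωₙ)²) = √(18 − 0.5²) = √17.75 ≈ 4.213 rad/s.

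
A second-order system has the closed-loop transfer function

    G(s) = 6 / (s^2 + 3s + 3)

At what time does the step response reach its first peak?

Comparing s^2 + 3s + 3 to s^2 + 2ζωₙs + ωₙ²: ωₙ = √3 ≈ 1.732 rad/s and ζ = 3/(2·√3) ≈ 0.8660.
ζωₙ = 3/2 = 1.5, so ω_d = ωₙ√(1−ζ²) = √(ωₙ² − (ζωₙ)²) = √(3 − 1.5²) = √0.75 ≈ 0.8660 rad/s.
t_p = π/ω_d = π/0.8660 ≈ 3.628 s.

t_p ≈ 3.628 s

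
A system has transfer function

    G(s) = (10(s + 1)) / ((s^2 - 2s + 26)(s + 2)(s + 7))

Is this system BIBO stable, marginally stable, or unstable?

unstable

The poles can be read from the denominator factors: s = 1 ± 5j, -2, -7.
Since the pole(s) at s = 1 ± 5j lie in the right half-plane, the system is unstable.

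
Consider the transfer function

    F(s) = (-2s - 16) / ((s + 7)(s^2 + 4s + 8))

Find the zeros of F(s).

s = -8

Set the numerator to zero: -2s - 16 = 0, i.e. -2·(s + 8) = 0.
So s = -8.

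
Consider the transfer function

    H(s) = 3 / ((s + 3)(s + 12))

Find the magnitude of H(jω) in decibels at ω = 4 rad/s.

Substitute s = j4: numerator = 3, denominator = 20 + j60.
|H(j4)| = |3| / |20 + j60| = 3 / 63.246 ≈ 0.04743.
In decibels: 20·log₁₀(0.04743) ≈ -26.5 dB.

|H(j4)|_dB ≈ -26.5 dB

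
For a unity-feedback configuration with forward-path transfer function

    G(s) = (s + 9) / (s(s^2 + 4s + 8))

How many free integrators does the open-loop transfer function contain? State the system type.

Type 1

The denominator has 1 factor of s at the origin (free integrator), so this is a Type 1 system.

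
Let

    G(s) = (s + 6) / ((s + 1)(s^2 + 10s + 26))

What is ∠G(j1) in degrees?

At s = j1: numerator = 6 + j1, denominator = 15 + j35.
∠G = ∠num − ∠den = 9.4623° − (66.801°) = -57.34°.

∠G(j1) ≈ -57.34°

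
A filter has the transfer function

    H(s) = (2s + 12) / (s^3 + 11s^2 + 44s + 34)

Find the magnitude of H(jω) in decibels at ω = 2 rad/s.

|H(j2)|_dB ≈ -16.1 dB

Substitute s = j2: numerator = 12 + j4, denominator = -10 + j80.
|H(j2)| = |12 + j4| / |-10 + j80| = 12.649 / 80.623 ≈ 0.1569.
In decibels: 20·log₁₀(0.1569) ≈ -16.1 dB.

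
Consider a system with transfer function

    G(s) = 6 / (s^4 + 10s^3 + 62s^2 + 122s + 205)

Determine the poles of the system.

s = -4 + 5j, -4 - 5j, -1 + 2j, -1 - 2j

The poles are the roots of the denominator s^4 + 10s^3 + 62s^2 + 122s + 205 = 0.
No real roots exist; factor into two real quadratics: (s^2 + 8s + 41)(s^2 + 2s + 5) = 0.
Each quadratic gives a conjugate pair via the quadratic formula.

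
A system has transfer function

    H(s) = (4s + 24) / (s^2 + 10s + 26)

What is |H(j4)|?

Substitute s = j4: numerator = 24 + j16, denominator = 10 + j40.
|H(j4)| = |24 + j16| / |10 + j40| = 28.844 / 41.231 ≈ 0.6996.

|H(j4)| ≈ 0.6996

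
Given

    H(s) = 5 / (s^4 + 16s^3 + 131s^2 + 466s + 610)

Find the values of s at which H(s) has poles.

The poles are the roots of the denominator s^4 + 16s^3 + 131s^2 + 466s + 610 = 0.
No real roots exist; factor into two real quadratics: (s^2 + 10s + 61)(s^2 + 6s + 10) = 0.
Each quadratic gives a conjugate pair via the quadratic formula.

s = -5 ± 6j, -3 ± j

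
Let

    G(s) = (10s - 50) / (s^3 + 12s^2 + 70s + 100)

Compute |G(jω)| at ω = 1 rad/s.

Substitute s = j1: numerator = -50 + j10, denominator = 88 + j69.
|G(j1)| = |-50 + j10| / |88 + j69| = 50.990 / 111.83 ≈ 0.4560.

|G(j1)| ≈ 0.4560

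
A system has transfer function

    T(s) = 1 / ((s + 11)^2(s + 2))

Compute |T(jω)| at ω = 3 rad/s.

Substitute s = j3: numerator = 1, denominator = 26 + j468.
|T(j3)| = |1| / |26 + j468| = 1 / 468.72 ≈ 0.002133.

|T(j3)| ≈ 0.002133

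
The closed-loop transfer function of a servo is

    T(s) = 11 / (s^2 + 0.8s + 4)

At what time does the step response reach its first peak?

t_p ≈ 1.603 s

Comparing s^2 + 0.8s + 4 to s^2 + 2ζωₙs + ωₙ²: ωₙ = 2 rad/s and ζ = 0.8/(2·2) = 0.2.
ζωₙ = 0.8/2 = 0.4, so ω_d = ωₙ√(1−ζ²) = √(ωₙ² − (ζωₙ)²) = √(4 − 0.4²) = √3.84 ≈ 1.960 rad/s.
t_p = π/ω_d = π/1.960 ≈ 1.603 s.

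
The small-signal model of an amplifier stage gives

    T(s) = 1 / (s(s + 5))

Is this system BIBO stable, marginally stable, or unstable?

marginally stable

The poles can be read from the denominator factors: s = 0, -5.
Since the simple pole(s) at s = 0 lie on the jω-axis with none in the right half-plane, the system is marginally stable.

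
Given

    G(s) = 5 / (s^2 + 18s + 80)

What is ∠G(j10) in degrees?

At s = j10: numerator = 5, denominator = -20 + j180.
∠G = ∠num − ∠den = 0° − (96.340°) = -96.34°.

∠G(j10) ≈ -96.34°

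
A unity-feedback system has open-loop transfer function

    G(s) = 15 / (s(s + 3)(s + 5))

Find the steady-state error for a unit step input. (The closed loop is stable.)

G(s) has one pole at the origin.
This is a Type 1 system; for a step input the steady-state error is zero.

e_ss = 0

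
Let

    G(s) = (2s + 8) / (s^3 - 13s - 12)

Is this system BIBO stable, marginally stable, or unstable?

unstable

The denominator s^3 - 13s - 12 factors as (s + 3)(s - 4)(s + 1), giving poles at s = -3, 4, -1.
Since the pole(s) at s = 4 lie in the right half-plane, the system is unstable.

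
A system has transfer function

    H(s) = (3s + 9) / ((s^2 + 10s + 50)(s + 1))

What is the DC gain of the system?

Set s = 0: H(0) = (9) / (50) = 9/50.

H(0) = 9/50 ≈ 0.1800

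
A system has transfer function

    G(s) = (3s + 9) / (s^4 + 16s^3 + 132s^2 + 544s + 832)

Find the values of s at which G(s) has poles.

The poles are the roots of the denominator s^4 + 16s^3 + 132s^2 + 544s + 832 = 0.
Trying s = -4: the polynomial evaluates to 0, so (s + 4) is a factor.
Dividing out leaves s^3 + 12s^2 + 84s + 208 = 0.
This factors further as (s^2 + 8s + 52)(s + 4) = 0.

s = -4 + 6j, -4 - 6j, -4, -4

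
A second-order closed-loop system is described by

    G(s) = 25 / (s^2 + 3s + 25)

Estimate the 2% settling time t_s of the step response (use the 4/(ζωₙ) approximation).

Comparing s^2 + 3s + 25 to s^2 + 2ζωₙs + ωₙ²: ωₙ = 5 rad/s and ζ = 3/(2·5) = 0.3.
ζωₙ = 3/2 = 1.5, so t_s ≈ 4/(ζωₙ) = 4/1.5 ≈ 2.667 s.

t_s ≈ 2.667 s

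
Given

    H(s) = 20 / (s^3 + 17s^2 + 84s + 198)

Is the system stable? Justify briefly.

stable

The denominator s^3 + 17s^2 + 84s + 198 factors as (s^2 + 6s + 18)(s + 11), giving poles at s = -3 ± 3j, -11.
Since all poles lie strictly in the left half-plane, the system is stable.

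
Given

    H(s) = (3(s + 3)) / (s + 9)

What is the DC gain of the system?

Set s = 0: H(0) = (9) / (9) = 1.

H(0) = 1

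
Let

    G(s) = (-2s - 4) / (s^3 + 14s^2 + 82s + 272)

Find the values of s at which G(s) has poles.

The poles are the roots of the denominator s^3 + 14s^2 + 82s + 272 = 0.
Trying s = -8: the polynomial evaluates to 0, so (s + 8) is a factor.
Dividing out leaves s^2 + 6s + 34 = 0.
The quadratic formula then gives s = -3 ± 5j.

s = -3 ± 5j, -8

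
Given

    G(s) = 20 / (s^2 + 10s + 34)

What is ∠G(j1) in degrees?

∠G(j1) ≈ -16.86°

At s = j1: numerator = 20, denominator = 33 + j10.
∠G = ∠num − ∠den = 0° − (16.858°) = -16.86°.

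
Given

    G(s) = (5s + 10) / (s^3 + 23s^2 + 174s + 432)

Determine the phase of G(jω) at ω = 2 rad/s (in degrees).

At s = j2: numerator = 10 + j10, denominator = 340 + j340.
∠G = ∠num − ∠den = 45° − (45°) = 0°.

∠G(j2) ≈ 0°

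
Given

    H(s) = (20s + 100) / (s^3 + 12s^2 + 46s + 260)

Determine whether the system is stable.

The denominator s^3 + 12s^2 + 46s + 260 factors as (s + 10)(s^2 + 2s + 26), giving poles at s = -10, -1 + 5j, -1 - 5j.
Since all poles lie strictly in the left half-plane, the system is stable.

stable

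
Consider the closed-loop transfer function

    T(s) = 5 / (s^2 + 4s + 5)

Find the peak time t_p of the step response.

t_p ≈ 3.142 s

Comparing s^2 + 4s + 5 to s^2 + 2ζωₙs + ωₙ²: ωₙ = √5 ≈ 2.236 rad/s and ζ = 4/(2·√5) ≈ 0.8944.
ζωₙ = 4/2 = 2, so ω_d = ωₙ√(1−ζ²) = √(ωₙ² − (ζωₙ)²) = √(5 − 2²) = √1 = 1 rad/s.
t_p = π/ω_d = π/1 ≈ 3.142 s.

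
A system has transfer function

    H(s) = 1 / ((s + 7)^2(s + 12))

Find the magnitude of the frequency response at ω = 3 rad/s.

|H(j3)| ≈ 0.001394

Substitute s = j3: numerator = 1, denominator = 354 + j624.
|H(j3)| = |1| / |354 + j624| = 1 / 717.42 ≈ 0.001394.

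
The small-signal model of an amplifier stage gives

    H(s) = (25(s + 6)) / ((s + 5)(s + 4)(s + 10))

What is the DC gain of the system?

H(0) = 3/4 ≈ 0.7500

At s = 0 each factor (s + a) contributes a and each (s^2 + bs + c) contributes c.
H(0) = 25·(6) / ((5) · (4) · (10)) = 150/200 = 3/4.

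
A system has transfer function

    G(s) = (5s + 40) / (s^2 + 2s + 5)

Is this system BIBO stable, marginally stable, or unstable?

stable

The denominator s^2 + 2s + 5 factors as (s^2 + 2s + 5), giving poles at s = -1 ± 2j.
Since all poles lie strictly in the left half-plane, the system is stable.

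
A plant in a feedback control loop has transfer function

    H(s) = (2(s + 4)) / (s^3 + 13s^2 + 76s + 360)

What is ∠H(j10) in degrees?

∠H(j10) ≈ -126.1°

At s = j10: numerator = 8 + j20, denominator = -940 - j240.
∠H = ∠num − ∠den = 68.199° − (-165.68°) = 233.9°, which wraps to -126.1°.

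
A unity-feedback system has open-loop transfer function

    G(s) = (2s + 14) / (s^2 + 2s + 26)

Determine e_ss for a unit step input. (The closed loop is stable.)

e_ss = 0.6500

G(s) has no poles at the origin.
This is a Type 0 system. Kp = lim_{s→0} G(s) = 14/26 = 7/13.
e_ss = 1/(1 + Kp) = 1/(1 + 7/13) = 13/20 ≈ 0.6500.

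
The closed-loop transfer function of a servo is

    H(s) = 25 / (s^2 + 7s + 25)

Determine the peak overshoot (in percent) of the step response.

%OS ≈ 4.60%

Comparing s^2 + 7s + 25 to s^2 + 2ζωₙs + ωₙ²: ωₙ = 5 rad/s and ζ = 7/(2·5) = 0.7.
%OS = 100·exp(−πζ/√(1−ζ²)) = 100·exp(−π·0.7/√(1−0.7²)) ≈ 4.60%.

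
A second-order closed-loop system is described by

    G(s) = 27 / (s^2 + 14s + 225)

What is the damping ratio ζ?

ζ ≈ 0.4667

Compare the denominator to the standard form s^2 + 2ζωₙs + ωₙ².
ωₙ² = 225, so ωₙ = 15 rad/s.
2ζωₙ = 14, so ζ = 14/(2·15) ≈ 0.4667.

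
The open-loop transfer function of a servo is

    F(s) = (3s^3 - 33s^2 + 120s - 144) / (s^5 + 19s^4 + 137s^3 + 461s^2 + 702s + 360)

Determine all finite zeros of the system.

Set the numerator to zero: 3s^3 - 33s^2 + 120s - 144 = 0, i.e. 3·(s^3 - 11s^2 + 40s - 48) = 0.
Factoring: (s - 3)(s - 4)^2 = 0.

s = 3, 4, 4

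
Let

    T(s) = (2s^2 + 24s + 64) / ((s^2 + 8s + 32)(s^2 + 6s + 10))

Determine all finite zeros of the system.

Set the numerator to zero: 2s^2 + 24s + 64 = 0, i.e. 2·(s^2 + 12s + 32) = 0.
Factoring: (s + 4)(s + 8) = 0.

s = -4, -8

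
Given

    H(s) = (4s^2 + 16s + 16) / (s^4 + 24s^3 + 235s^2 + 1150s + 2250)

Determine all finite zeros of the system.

s = -2, -2

Set the numerator to zero: 4s^2 + 16s + 16 = 0, i.e. 4·(s^2 + 4s + 4) = 0.
Factoring: (s + 2)^2 = 0.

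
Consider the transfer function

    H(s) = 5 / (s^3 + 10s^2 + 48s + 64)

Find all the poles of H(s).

s = -4 + 4j, -4 - 4j, -2

The poles are the roots of the denominator s^3 + 10s^2 + 48s + 64 = 0.
Trying s = -2: the polynomial evaluates to 0, so (s + 2) is a factor.
Dividing out leaves s^2 + 8s + 32 = 0.
The quadratic formula then gives s = -4 ± 4j.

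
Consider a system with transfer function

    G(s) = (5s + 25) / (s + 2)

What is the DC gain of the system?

Set s = 0: G(0) = (25) / (2) = 25/2.

G(0) = 25/2 ≈ 12.50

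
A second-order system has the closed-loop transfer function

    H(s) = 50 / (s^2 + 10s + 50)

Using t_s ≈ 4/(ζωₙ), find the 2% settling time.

Comparing s^2 + 10s + 50 to s^2 + 2ζωₙs + ωₙ²: ωₙ = √50 ≈ 7.071 rad/s and ζ = 10/(2·√50) ≈ 0.7071.
ζωₙ = 10/2 = 5, so t_s ≈ 4/(ζωₙ) = 4/5 = 0.8000 s.

t_s ≈ 0.8000 s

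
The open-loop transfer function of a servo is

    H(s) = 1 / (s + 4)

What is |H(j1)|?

|H(j1)| ≈ 0.2425

Substitute s = j1: numerator = 1, denominator = 4 + j1.
|H(j1)| = |1| / |4 + j1| = 1 / 4.1231 ≈ 0.2425.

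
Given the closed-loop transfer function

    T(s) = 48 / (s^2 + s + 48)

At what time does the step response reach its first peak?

t_p ≈ 0.4546 s

Comparing s^2 + s + 48 to s^2 + 2ζωₙs + ωₙ²: ωₙ = √48 ≈ 6.928 rad/s and ζ = 1/(2·√48) ≈ 0.07217.
ζωₙ = 1/2 = 0.5, so ω_d = ωₙ√(1−ζ²) = √(ωₙ² − (ζωₙ)²) = √(48 − 0.5²) = √47.75 ≈ 6.910 rad/s.
t_p = π/ω_d = π/6.910 ≈ 0.4546 s.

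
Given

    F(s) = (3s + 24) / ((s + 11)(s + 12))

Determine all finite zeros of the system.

s = -8

Set the numerator to zero: 3s + 24 = 0, i.e. 3·(s + 8) = 0.
So s = -8.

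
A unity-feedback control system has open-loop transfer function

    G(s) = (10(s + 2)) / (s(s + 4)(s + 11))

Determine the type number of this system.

The denominator has 1 factor of s at the origin (free integrator), so this is a Type 1 system.

Type 1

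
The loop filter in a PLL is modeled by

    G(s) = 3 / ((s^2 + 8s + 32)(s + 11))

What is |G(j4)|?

|G(j4)| ≈ 0.007164

Substitute s = j4: numerator = 3, denominator = 48 + j416.
|G(j4)| = |3| / |48 + j416| = 3 / 418.76 ≈ 0.007164.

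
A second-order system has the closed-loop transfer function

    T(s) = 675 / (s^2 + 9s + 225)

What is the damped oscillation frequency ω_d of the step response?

ω_d ≈ 14.31 rad/s

Comparing s^2 + 9s + 225 to s^2 + 2ζωₙs + ωₙ²: ωₙ = 15 rad/s and ζ = 9/(2·15) = 0.3.
ζωₙ = 9/2 = 4.5, so ω_d = ωₙ√(1−ζ²) = √(ωₙ² − (ζωₙ)²) = √(225 − 4.5²) = √204.75 ≈ 14.31 rad/s.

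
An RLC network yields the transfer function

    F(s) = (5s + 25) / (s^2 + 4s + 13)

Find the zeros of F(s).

Set the numerator to zero: 5s + 25 = 0, i.e. 5·(s + 5) = 0.
So s = -5.

s = -5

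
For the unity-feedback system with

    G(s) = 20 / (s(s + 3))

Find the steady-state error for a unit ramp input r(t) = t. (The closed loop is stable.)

e_ss = 0.1500

G(s) has one pole at the origin.
This is a Type 1 system. Kv = lim_{s→0} s·G(s) = 20/3.
e_ss = 1/Kv = 1/(20/3) = 3/20 ≈ 0.1500.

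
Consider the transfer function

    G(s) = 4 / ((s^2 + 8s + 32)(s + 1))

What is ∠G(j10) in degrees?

∠G(j10) ≈ 145.3°

At s = j10: numerator = 4, denominator = -868 - j600.
∠G = ∠num − ∠den = 0° − (-145.35°) = 145.3°.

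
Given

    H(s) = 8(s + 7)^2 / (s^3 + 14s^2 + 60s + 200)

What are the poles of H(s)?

s = -2 + 4j, -2 - 4j, -10

The poles are the roots of the denominator s^3 + 14s^2 + 60s + 200 = 0.
Trying s = -10: the polynomial evaluates to 0, so (s + 10) is a factor.
Dividing out leaves s^2 + 4s + 20 = 0.
The quadratic formula then gives s = -2 ± 4j.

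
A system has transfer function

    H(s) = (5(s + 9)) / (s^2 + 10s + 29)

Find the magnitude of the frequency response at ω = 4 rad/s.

Substitute s = j4: numerator = 45 + j20, denominator = 13 + j40.
|H(j4)| = |45 + j20| / |13 + j40| = 49.244 / 42.059 ≈ 1.171.

|H(j4)| ≈ 1.171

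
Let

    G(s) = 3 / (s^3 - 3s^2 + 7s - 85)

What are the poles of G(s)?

The poles are the roots of the denominator s^3 - 3s^2 + 7s - 85 = 0.
Trying s = 5: the polynomial evaluates to 0, so (s - 5) is a factor.
Dividing out leaves s^2 + 2s + 17 = 0.
The quadratic formula then gives s = -1 ± 4j.

s = -1 + 4j, -1 - 4j, 5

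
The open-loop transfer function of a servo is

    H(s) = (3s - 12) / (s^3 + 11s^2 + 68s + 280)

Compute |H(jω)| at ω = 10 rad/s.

|H(j10)| ≈ 0.03671

Substitute s = j10: numerator = -12 + j30, denominator = -820 - j320.
|H(j10)| = |-12 + j30| / |-820 - j320| = 32.311 / 880.23 ≈ 0.03671.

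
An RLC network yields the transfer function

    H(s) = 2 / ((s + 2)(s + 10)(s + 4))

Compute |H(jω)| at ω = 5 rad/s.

|H(j5)| ≈ 0.005188

Substitute s = j5: numerator = 2, denominator = -320 + j215.
|H(j5)| = |2| / |-320 + j215| = 2 / 385.52 ≈ 0.005188.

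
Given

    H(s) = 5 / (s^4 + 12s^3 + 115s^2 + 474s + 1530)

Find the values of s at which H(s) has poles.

The poles are the roots of the denominator s^4 + 12s^3 + 115s^2 + 474s + 1530 = 0.
No real roots exist; factor into two real quadratics: (s^2 + 6s + 45)(s^2 + 6s + 34) = 0.
Each quadratic gives a conjugate pair via the quadratic formula.

s = -3 + 6j, -3 - 6j, -3 + 5j, -3 - 5j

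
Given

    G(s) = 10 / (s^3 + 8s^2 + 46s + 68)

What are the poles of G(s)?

s = -3 + 5j, -3 - 5j, -2

The poles are the roots of the denominator s^3 + 8s^2 + 46s + 68 = 0.
Trying s = -2: the polynomial evaluates to 0, so (s + 2) is a factor.
Dividing out leaves s^2 + 6s + 34 = 0.
The quadratic formula then gives s = -3 ± 5j.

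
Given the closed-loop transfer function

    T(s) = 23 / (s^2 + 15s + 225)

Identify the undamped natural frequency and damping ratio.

ωₙ = 15 rad/s, ζ = 0.5

Compare the denominator to the standard form s^2 + 2ζωₙs + ωₙ².
ωₙ² = 225, so ωₙ = 15 rad/s.
2ζωₙ = 15, so ζ = 15/(2·15) = 0.5.
With ζ = 0.5 the response is underdamped.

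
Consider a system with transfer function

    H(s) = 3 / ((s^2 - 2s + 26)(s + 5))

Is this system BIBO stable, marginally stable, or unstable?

unstable

The poles can be read from the denominator factors: s = 1 ± 5j, -5.
Since the pole(s) at s = 1 + 5j, 1 - 5j lie in the right half-plane, the system is unstable.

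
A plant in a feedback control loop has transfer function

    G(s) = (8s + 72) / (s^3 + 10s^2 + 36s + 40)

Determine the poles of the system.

The poles are the roots of the denominator s^3 + 10s^2 + 36s + 40 = 0.
Trying s = -2: the polynomial evaluates to 0, so (s + 2) is a factor.
Dividing out leaves s^2 + 8s + 20 = 0.
The quadratic formula then gives s = -4 ± 2j.

s = -4 ± 2j, -2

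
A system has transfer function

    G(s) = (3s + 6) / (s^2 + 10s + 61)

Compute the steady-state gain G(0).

G(0) = 6/61 ≈ 0.09836

Set s = 0: G(0) = (6) / (61) = 6/61.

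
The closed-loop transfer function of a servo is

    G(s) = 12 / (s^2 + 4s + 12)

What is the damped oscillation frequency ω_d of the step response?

Comparing s^2 + 4s + 12 to s^2 + 2ζωₙs + ωₙ²: ωₙ = √12 ≈ 3.464 rad/s and ζ = 4/(2·√12) ≈ 0.5774.
ζωₙ = 4/2 = 2, so ω_d = ωₙ√(1−ζ²) = √(ωₙ² − (ζωₙ)²) = √(12 − 2²) = √8 ≈ 2.828 rad/s.

ω_d ≈ 2.828 rad/s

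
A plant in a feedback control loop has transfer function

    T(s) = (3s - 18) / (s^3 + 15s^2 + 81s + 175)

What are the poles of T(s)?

The poles are the roots of the denominator s^3 + 15s^2 + 81s + 175 = 0.
Trying s = -7: the polynomial evaluates to 0, so (s + 7) is a factor.
Dividing out leaves s^2 + 8s + 25 = 0.
The quadratic formula then gives s = -4 ± 3j.

s = -4 + 3j, -4 - 3j, -7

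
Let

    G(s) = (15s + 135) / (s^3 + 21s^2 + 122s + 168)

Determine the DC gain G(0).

Set s = 0: G(0) = (135) / (168) = 45/56.

G(0) = 45/56 ≈ 0.8036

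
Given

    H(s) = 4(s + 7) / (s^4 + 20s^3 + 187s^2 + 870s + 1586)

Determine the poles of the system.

s = -5 + 6j, -5 - 6j, -5 + j, -5 - j

The poles are the roots of the denominator s^4 + 20s^3 + 187s^2 + 870s + 1586 = 0.
No real roots exist; factor into two real quadratics: (s^2 + 10s + 61)(s^2 + 10s + 26) = 0.
Each quadratic gives a conjugate pair via the quadratic formula.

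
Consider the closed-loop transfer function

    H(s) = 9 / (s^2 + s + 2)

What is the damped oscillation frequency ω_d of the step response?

ω_d ≈ 1.323 rad/s

Comparing s^2 + s + 2 to s^2 + 2ζωₙs + ωₙ²: ωₙ = √2 ≈ 1.414 rad/s and ζ = 1/(2·√2) ≈ 0.3536.
ζωₙ = 1/2 = 0.5, so ω_d = ωₙ√(1−ζ²) = √(ωₙ² − (ζωₙ)²) = √(2 − 0.5²) = √1.75 ≈ 1.323 rad/s.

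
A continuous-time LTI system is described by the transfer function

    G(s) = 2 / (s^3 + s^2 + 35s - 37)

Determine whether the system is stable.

The denominator s^3 + s^2 + 35s - 37 factors as (s - 1)(s^2 + 2s + 37), giving poles at s = 1, -1 ± 6j.
Since the pole(s) at s = 1 lie in the right half-plane, the system is unstable.

unstable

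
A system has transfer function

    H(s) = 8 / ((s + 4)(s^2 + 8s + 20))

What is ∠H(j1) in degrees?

∠H(j1) ≈ -36.87°

At s = j1: numerator = 8, denominator = 68 + j51.
∠H = ∠num − ∠den = 0° − (36.870°) = -36.87°.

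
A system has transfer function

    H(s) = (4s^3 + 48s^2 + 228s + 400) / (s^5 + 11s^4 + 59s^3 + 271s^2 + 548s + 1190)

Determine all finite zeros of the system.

Set the numerator to zero: 4s^3 + 48s^2 + 228s + 400 = 0, i.e. 4·(s^3 + 12s^2 + 57s + 100) = 0.
Factoring: (s^2 + 8s + 25)(s + 4) = 0.

s = -4 + 3j, -4 - 3j, -4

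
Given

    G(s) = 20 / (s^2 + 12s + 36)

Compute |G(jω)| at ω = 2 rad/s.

|G(j2)| = 0.5000

Substitute s = j2: numerator = 20, denominator = 32 + j24.
|G(j2)| = |20| / |32 + j24| = 20 / 40 = 0.5000.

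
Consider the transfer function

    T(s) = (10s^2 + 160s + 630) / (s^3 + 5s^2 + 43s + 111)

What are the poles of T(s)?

s = -3, -1 ± 6j

The poles are the roots of the denominator s^3 + 5s^2 + 43s + 111 = 0.
Trying s = -3: the polynomial evaluates to 0, so (s + 3) is a factor.
Dividing out leaves s^2 + 2s + 37 = 0.
The quadratic formula then gives s = -1 ± 6j.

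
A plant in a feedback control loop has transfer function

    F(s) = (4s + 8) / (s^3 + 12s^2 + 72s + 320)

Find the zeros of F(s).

Set the numerator to zero: 4s + 8 = 0, i.e. 4·(s + 2) = 0.
So s = -2.

s = -2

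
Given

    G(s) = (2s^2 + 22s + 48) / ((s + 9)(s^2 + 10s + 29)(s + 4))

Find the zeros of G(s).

s = -8, -3

Set the numerator to zero: 2s^2 + 22s + 48 = 0, i.e. 2·(s^2 + 11s + 24) = 0.
Factoring: (s + 8)(s + 3) = 0.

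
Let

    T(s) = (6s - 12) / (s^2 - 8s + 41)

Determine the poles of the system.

The poles are the roots of the denominator s^2 - 8s + 41 = 0.
Using the quadratic formula: s = (8 ± √(-100))/2 = 4 ± 5j.

s = 4 ± 5j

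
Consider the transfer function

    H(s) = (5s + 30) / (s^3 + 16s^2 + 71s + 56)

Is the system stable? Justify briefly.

stable

The denominator s^3 + 16s^2 + 71s + 56 factors as (s + 1)(s + 8)(s + 7), giving poles at s = -1, -8, -7.
Since all poles lie strictly in the left half-plane, the system is stable.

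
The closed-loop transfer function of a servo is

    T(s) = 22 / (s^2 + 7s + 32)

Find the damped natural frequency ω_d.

ω_d ≈ 4.444 rad/s

Comparing s^2 + 7s + 32 to s^2 + 2ζωₙs + ωₙ²: ωₙ = √32 ≈ 5.657 rad/s and ζ = 7/(2·√32) ≈ 0.6187.
ζωₙ = 7/2 = 3.5, so ω_d = ωₙ√(1−ζ²) = √(ωₙ² − (ζωₙ)²) = √(32 − 3.5²) = √19.75 ≈ 4.444 rad/s.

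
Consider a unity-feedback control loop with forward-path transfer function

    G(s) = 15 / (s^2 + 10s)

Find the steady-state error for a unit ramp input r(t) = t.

e_ss = 0.6667

G(s) has one pole at the origin.
This is a Type 1 system. Kv = lim_{s→0} s·G(s) = 15/10 = 3/2.
e_ss = 1/Kv = 1/(3/2) = 2/3 ≈ 0.6667.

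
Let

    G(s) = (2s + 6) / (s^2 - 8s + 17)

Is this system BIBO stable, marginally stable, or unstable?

unstable

The denominator s^2 - 8s + 17 factors as (s^2 - 8s + 17), giving poles at s = 4 ± j.
Since the pole(s) at s = 4 + j, 4 - j lie in the right half-plane, the system is unstable.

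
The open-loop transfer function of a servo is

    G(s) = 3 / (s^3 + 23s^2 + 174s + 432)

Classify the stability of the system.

stable

The denominator s^3 + 23s^2 + 174s + 432 factors as (s + 9)(s + 6)(s + 8), giving poles at s = -9, -6, -8.
Since all poles lie strictly in the left half-plane, the system is stable.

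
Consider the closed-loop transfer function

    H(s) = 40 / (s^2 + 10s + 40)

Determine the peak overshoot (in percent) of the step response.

%OS ≈ 1.73%

Comparing s^2 + 10s + 40 to s^2 + 2ζωₙs + ωₙ²: ωₙ = √40 ≈ 6.325 rad/s and ζ = 10/(2·√40) ≈ 0.7906.
%OS = 100·exp(−πζ/√(1−ζ²)) = 100·exp(−π·0.7906/√(1−0.7906²)) ≈ 1.73%.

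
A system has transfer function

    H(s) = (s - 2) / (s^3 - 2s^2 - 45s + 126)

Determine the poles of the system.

The poles are the roots of the denominator s^3 - 2s^2 - 45s + 126 = 0.
Trying s = -7: the polynomial evaluates to 0, so (s + 7) is a factor.
Dividing out leaves s^2 - 9s + 18 = 0.
Factoring the quadratic: (s - 6)(s - 3) = 0.

s = -7, 6, 3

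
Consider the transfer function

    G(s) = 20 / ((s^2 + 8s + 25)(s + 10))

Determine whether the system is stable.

stable

The poles can be read from the denominator factors: s = -4 ± 3j, -10.
Since all poles lie strictly in the left half-plane, the system is stable.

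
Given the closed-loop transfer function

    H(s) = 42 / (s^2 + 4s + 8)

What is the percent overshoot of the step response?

%OS ≈ 4.32%

Comparing s^2 + 4s + 8 to s^2 + 2ζωₙs + ωₙ²: ωₙ = √8 ≈ 2.828 rad/s and ζ = 4/(2·√8) ≈ 0.7071.
%OS = 100·exp(−πζ/√(1−ζ²)) = 100·exp(−π·0.7071/√(1−0.7071²)) ≈ 4.32%.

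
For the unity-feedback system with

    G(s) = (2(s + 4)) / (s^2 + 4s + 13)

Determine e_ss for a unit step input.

G(s) has no poles at the origin.
This is a Type 0 system. Kp = lim_{s→0} G(s) = 8/13.
e_ss = 1/(1 + Kp) = 1/(1 + 8/13) = 13/21 ≈ 0.6190.

e_ss = 0.6190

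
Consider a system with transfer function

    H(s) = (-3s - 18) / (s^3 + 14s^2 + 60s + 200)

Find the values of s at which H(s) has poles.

The poles are the roots of the denominator s^3 + 14s^2 + 60s + 200 = 0.
Trying s = -10: the polynomial evaluates to 0, so (s + 10) is a factor.
Dividing out leaves s^2 + 4s + 20 = 0.
The quadratic formula then gives s = -2 ± 4j.

s = -2 ± 4j, -10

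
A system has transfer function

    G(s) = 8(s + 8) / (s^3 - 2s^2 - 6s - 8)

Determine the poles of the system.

s = -1 + j, -1 - j, 4

The poles are the roots of the denominator s^3 - 2s^2 - 6s - 8 = 0.
Trying s = 4: the polynomial evaluates to 0, so (s - 4) is a factor.
Dividing out leaves s^2 + 2s + 2 = 0.
The quadratic formula then gives s = -1 ± 1j.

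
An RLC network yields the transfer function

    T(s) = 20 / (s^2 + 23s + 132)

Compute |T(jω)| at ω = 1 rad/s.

Substitute s = j1: numerator = 20, denominator = 131 + j23.
|T(j1)| = |20| / |131 + j23| = 20 / 133.00 ≈ 0.1504.

|T(j1)| ≈ 0.1504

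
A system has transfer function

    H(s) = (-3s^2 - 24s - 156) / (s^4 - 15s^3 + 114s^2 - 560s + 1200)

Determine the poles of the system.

s = 5, 2 + 6j, 2 - 6j, 6

The poles are the roots of the denominator s^4 - 15s^3 + 114s^2 - 560s + 1200 = 0.
Trying s = 5: the polynomial evaluates to 0, so (s - 5) is a factor.
Dividing out leaves s^3 - 10s^2 + 64s - 240 = 0.
This factors further as (s^2 - 4s + 40)(s - 6) = 0.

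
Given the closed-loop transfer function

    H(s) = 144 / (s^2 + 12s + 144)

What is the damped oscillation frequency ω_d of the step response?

ω_d ≈ 10.39 rad/s

Comparing s^2 + 12s + 144 to s^2 + 2ζωₙs + ωₙ²: ωₙ = 12 rad/s and ζ = 12/(2·12) = 0.5.
ζωₙ = 12/2 = 6, so ω_d = ωₙ√(1−ζ²) = √(ωₙ² − (ζωₙ)²) = √(144 − 6²) = √108 ≈ 10.39 rad/s.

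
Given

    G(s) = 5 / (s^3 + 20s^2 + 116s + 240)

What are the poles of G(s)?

s = -4 ± 2j, -12

The poles are the roots of the denominator s^3 + 20s^2 + 116s + 240 = 0.
Trying s = -12: the polynomial evaluates to 0, so (s + 12) is a factor.
Dividing out leaves s^2 + 8s + 20 = 0.
The quadratic formula then gives s = -4 ± 2j.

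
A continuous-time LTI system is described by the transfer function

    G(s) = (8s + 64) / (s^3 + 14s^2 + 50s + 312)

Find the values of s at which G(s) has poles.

The poles are the roots of the denominator s^3 + 14s^2 + 50s + 312 = 0.
Trying s = -12: the polynomial evaluates to 0, so (s + 12) is a factor.
Dividing out leaves s^2 + 2s + 26 = 0.
The quadratic formula then gives s = -1 ± 5j.

s = -1 + 5j, -1 - 5j, -12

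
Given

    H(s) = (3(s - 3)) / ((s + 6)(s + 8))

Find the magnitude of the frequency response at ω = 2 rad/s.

Substitute s = j2: numerator = -9 + j6, denominator = 44 + j28.
|H(j2)| = |-9 + j6| / |44 + j28| = 10.817 / 52.154 ≈ 0.2074.

|H(j2)| ≈ 0.2074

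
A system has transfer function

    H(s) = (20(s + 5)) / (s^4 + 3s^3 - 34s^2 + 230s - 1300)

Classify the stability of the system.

The denominator s^4 + 3s^3 - 34s^2 + 230s - 1300 factors as (s + 10)(s^2 - 2s + 26)(s - 5), giving poles at s = -10, 1 ± 5j, 5.
Since the pole(s) at s = 1 ± 5j, 5 lie in the right half-plane, the system is unstable.

unstable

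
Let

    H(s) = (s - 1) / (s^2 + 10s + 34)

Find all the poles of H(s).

s = -5 ± 3j

The poles are the roots of the denominator s^2 + 10s + 34 = 0.
Using the quadratic formula: s = (-10 ± √(-36))/2 = -5 ± 3j.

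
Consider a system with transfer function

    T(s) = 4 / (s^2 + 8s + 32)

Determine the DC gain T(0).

T(0) = 1/8 ≈ 0.1250

Set s = 0: T(0) = (4) / (32) = 1/8.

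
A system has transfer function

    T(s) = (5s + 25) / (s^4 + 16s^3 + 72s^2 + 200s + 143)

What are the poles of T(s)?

s = -11, -1, -2 ± 3j

The poles are the roots of the denominator s^4 + 16s^3 + 72s^2 + 200s + 143 = 0.
Trying s = -11: the polynomial evaluates to 0, so (s + 11) is a factor.
Dividing out leaves s^3 + 5s^2 + 17s + 13 = 0.
This factors further as (s + 1)(s^2 + 4s + 13) = 0.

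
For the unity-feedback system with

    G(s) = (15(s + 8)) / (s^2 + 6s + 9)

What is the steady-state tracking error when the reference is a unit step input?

e_ss = 0.06977

G(s) has no poles at the origin.
This is a Type 0 system. Kp = lim_{s→0} G(s) = 120/9 = 40/3.
e_ss = 1/(1 + Kp) = 1/(1 + 40/3) = 3/43 ≈ 0.06977.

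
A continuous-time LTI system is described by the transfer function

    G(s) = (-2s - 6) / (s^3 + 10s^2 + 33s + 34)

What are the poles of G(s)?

The poles are the roots of the denominator s^3 + 10s^2 + 33s + 34 = 0.
Trying s = -2: the polynomial evaluates to 0, so (s + 2) is a factor.
Dividing out leaves s^2 + 8s + 17 = 0.
The quadratic formula then gives s = -4 ± 1j.

s = -4 + j, -4 - j, -2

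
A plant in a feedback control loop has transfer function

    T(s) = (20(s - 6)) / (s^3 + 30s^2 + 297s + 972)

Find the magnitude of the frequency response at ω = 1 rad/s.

|T(j1)| ≈ 0.1232

Substitute s = j1: numerator = -120 + j20, denominator = 942 + j296.
|T(j1)| = |-120 + j20| / |942 + j296| = 121.66 / 987.41 ≈ 0.1232.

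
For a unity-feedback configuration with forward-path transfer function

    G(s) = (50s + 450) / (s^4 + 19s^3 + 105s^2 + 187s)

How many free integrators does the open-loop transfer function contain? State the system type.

Type 1

Factor s from the denominator: s^4 + 19s^3 + 105s^2 + 187s = s·(s^3 + 19s^2 + 105s + 187).
There is 1 pole at the origin, so the system is Type 1.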